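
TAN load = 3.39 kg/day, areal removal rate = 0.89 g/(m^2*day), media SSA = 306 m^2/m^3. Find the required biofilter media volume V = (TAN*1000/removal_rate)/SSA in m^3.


A = 3.39*1000 / 0.89 = 3808.9888 m^2
V = 3808.9888 / 306 = 12.4477

12.4477 m^3


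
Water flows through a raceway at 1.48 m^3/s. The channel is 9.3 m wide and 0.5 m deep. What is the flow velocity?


Cross-sectional area = W * d = 9.3 * 0.5 = 4.65 m^2
Velocity = Q / A = 1.48 / 4.65 = 0.31828 m/s

0.31828 m/s


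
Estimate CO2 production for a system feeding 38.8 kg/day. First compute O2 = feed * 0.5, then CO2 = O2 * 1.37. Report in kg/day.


O2 = 38.8 * 0.5 = 19.4
CO2 = 19.4 * 1.37 = 26.578

26.578 kg/day


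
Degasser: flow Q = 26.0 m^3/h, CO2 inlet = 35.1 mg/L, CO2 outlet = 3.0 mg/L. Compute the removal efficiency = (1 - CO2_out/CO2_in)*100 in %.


CO2_out / CO2_in = 3.0 / 35.1 = 0.085470085
Fraction remaining = 0.085470085
efficiency = (1 - 0.085470085) * 100 = 91.453 %

91.453 %


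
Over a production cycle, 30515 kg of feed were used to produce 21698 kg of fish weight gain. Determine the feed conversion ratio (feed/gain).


FCR = feed consumed / weight gained
FCR = 30515 kg / 21698 kg = 1.40635

1.40635


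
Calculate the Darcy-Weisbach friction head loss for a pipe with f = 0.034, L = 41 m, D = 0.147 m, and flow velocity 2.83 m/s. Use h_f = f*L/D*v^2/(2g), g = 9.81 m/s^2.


v^2 = 2.83^2 = 8.0089 m^2/s^2
L/D = 41/0.147 = 278.91156
h_f = f*(L/D)*v^2/(2g) = 0.034 * 278.91156 * 8.0089 / 19.62 = 3.87097 m

3.87097 m


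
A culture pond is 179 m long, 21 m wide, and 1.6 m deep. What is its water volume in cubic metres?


Base area = L * W = 179 * 21 = 3759 m^2
Volume = area * depth = 3759 * 1.6 = 6014.4 m^3

6014.4 m^3


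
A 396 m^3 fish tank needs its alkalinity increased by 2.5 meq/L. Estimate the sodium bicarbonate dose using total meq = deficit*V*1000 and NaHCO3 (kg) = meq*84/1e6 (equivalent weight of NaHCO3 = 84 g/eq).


Tank volume in L = 396 m^3 * 1000 = 396000 L
Total meq required = 2.5 meq/L * 396000 L = 990000 meq
NaHCO3 mass = 990000 meq * 84 mg/meq / 1e6 = 83.16 kg

83.16 kg


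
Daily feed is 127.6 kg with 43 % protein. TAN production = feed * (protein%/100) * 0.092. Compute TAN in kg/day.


Protein in feed = 127.6 * 43/100 = 54.868 kg/day
TAN = protein * 0.092 = 54.868 * 0.092 = 5.047856 kg/day

5.047856 kg/day


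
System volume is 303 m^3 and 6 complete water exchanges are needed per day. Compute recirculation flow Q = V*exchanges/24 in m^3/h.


Daily recirculation volume = 303 m^3 * 6 = 1818 m^3/day
Flow rate Q = daily volume / 24 h = 1818 / 24 = 75.75 m^3/h

75.75 m^3/h


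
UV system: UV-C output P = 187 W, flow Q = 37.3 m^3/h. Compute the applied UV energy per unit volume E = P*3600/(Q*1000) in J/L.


Energy delivered per hour = 187 W * 3600 s = 673200 J/h
Volume treated per hour = 37.3 m^3/h * 1000 = 37300 L/h
dose = 673200 / 37300 = 18.0483 J/L

18.0483 J/L


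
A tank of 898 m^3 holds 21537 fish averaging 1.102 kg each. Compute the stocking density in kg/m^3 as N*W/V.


Total biomass = 21537 fish * 1.102 kg = 23733.774 kg
Density = total biomass / volume = 23733.774 / 898 = 26.4296 kg/m^3

26.4296 kg/m^3


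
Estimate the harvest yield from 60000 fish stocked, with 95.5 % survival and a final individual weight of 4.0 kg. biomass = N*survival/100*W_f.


Survivors = 60000 * 95.5/100 = 57300 fish
Harvest biomass = survivors * W_f = 57300 * 4.0 = 229200 kg

229200 kg


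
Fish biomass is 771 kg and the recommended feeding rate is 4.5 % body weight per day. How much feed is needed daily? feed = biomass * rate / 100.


Feeding rate fraction = 4.5% / 100 = 0.045
Daily feed = 771 kg * 0.045 = 34.695 kg/day

34.695 kg/day


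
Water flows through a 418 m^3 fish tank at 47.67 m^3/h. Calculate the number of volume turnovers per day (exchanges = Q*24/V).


Daily flow volume = 47.67 m^3/h * 24 h = 1144.08 m^3/day
Exchanges = daily flow / tank volume = 1144.08 / 418 = 2.73703 exchanges/day

2.73703 exchanges/day


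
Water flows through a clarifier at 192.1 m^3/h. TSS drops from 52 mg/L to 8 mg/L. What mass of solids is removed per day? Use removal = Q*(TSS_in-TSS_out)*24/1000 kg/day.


Concentration drop: TSS_in - TSS_out = 52 - 8 = 44 mg/L
Hourly solids removed = Q * dTSS = 192.1 m^3/h * 44 mg/L = 8452.4 g/h  (m^3/h * mg/L = g/h)
Daily solids removed = 8452.4 * 24 = 202857.6 g/day
Convert g to kg: 202857.6 / 1000 = 202.8576 kg/day

202.8576 kg/day


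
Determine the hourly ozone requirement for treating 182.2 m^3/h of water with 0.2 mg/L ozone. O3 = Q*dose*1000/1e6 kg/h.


O3 demand (mg/h) = Q * dose * 1000 = 182.2 * 0.2 * 1000 = 36440 mg/h
Convert mg to kg: 36440 / 1e6 = 0.03644 kg/h

0.03644 kg/h


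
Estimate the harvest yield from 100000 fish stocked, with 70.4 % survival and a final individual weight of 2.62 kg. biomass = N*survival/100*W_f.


Survivors = 100000 * 70.4/100 = 70400 fish
Harvest biomass = survivors * W_f = 70400 * 2.62 = 184448 kg

184448 kg


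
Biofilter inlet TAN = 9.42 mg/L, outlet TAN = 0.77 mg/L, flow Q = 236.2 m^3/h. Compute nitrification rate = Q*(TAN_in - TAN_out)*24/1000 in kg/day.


Concentration drop: TAN_in - TAN_out = 9.42 - 0.77 = 8.65 mg/L
Hourly TAN removed = Q * dTAN = 236.2 m^3/h * 8.65 mg/L = 2043.13 g/h  (m^3/h * mg/L = g/h)
Daily TAN removed = 2043.13 * 24 = 49035.12 g/day
Convert to kg/day: 49035.12 / 1000 = 49.03512 kg/day

49.03512 kg/day


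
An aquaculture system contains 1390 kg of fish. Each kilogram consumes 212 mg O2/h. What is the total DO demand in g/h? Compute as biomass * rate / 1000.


Total O2 consumption (mg/h) = 1390 kg * 212 mg/(kg*h) = 294680 mg/h
Convert to g/h: 294680 / 1000 = 294.68 g/h

294.68 g/h


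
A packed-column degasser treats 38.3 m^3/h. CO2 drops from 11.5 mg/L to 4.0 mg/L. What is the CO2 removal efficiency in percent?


CO2_out / CO2_in = 4.0 / 11.5 = 0.34782609
Fraction remaining = 0.34782609
efficiency = (1 - 0.34782609) * 100 = 65.2174 %

65.2174 %


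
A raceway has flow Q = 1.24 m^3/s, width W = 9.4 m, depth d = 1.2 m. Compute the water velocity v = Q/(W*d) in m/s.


Cross-sectional area = W * d = 9.4 * 1.2 = 11.28 m^2
Velocity = Q / A = 1.24 / 11.28 = 0.109929 m/s

0.109929 m/s


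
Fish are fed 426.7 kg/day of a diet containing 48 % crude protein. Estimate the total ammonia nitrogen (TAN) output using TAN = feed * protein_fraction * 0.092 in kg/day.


Protein in feed = 426.7 * 48/100 = 204.816 kg/day
TAN = protein * 0.092 = 204.816 * 0.092 = 18.843072 kg/day

18.843072 kg/day


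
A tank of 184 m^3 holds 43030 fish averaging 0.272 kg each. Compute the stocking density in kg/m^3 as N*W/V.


Total biomass = 43030 fish * 0.272 kg = 11704.16 kg
Density = total biomass / volume = 11704.16 / 184 = 63.6096 kg/m^3

63.6096 kg/m^3


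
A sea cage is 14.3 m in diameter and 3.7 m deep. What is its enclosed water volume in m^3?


r = d/2 = 14.3/2 = 7.15 m
Base area = pi*r^2 = pi*7.15^2 = 160.60607 m^2
Volume = 160.60607 * 3.7 = 594.242 m^3

594.242 m^3


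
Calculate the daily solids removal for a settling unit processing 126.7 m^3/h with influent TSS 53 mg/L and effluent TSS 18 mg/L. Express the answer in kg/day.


Concentration drop: TSS_in - TSS_out = 53 - 18 = 35 mg/L
Hourly solids removed = Q * dTSS = 126.7 m^3/h * 35 mg/L = 4434.5 g/h  (m^3/h * mg/L = g/h)
Daily solids removed = 4434.5 * 24 = 106428 g/day
Convert g to kg: 106428 / 1000 = 106.428 kg/day

106.428 kg/day


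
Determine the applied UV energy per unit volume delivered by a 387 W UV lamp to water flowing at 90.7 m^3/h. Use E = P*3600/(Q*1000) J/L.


Energy delivered per hour = 387 W * 3600 s = 1393200 J/h
Volume treated per hour = 90.7 m^3/h * 1000 = 90700 L/h
dose = 1393200 / 90700 = 15.3605 J/L

15.3605 J/L


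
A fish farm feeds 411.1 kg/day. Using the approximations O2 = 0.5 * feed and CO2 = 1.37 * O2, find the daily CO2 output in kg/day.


O2 = 411.1 * 0.5 = 205.55
CO2 = 205.55 * 1.37 = 281.6035

281.6035 kg/day


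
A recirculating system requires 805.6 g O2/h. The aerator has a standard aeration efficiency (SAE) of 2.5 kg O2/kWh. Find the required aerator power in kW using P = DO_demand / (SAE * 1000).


SAE in g O2/kWh = 2.5 * 1000 = 2500 g/kWh
P = DO_demand / SAE_g = 805.6 / 2500 = 0.32224 kW

0.32224 kW


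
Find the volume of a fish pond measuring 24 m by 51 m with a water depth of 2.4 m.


Base area = L * W = 24 * 51 = 1224 m^2
Volume = area * depth = 1224 * 2.4 = 2937.6 m^3

2937.6 m^3


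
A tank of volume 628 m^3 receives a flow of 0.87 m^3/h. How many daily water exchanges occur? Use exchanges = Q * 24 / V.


Daily flow volume = 0.87 m^3/h * 24 h = 20.88 m^3/day
Exchanges = daily flow / tank volume = 20.88 / 628 = 0.0332484 exchanges/day

0.0332484 exchanges/day


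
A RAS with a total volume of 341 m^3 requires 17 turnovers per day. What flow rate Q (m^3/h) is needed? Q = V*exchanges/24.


Daily recirculation volume = 341 m^3 * 17 = 5797 m^3/day
Flow rate Q = daily volume / 24 h = 5797 / 24 = 241.542 m^3/h

241.542 m^3/h


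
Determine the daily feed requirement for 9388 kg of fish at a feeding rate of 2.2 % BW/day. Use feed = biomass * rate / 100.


Feeding rate fraction = 2.2% / 100 = 0.022
Daily feed = 9388 kg * 0.022 = 206.536 kg/day

206.536 kg/day


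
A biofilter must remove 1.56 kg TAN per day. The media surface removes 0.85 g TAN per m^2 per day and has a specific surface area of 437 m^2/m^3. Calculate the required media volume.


A = 1.56*1000 / 0.85 = 1835.2941 m^2
V = 1835.2941 / 437 = 4.19976

4.19976 m^3


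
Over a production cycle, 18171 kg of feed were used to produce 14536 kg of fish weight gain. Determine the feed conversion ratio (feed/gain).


FCR = feed consumed / weight gained
FCR = 18171 kg / 14536 kg = 1.25007

1.25007


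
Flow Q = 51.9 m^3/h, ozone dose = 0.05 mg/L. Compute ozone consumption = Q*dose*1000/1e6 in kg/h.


O3 demand (mg/h) = Q * dose * 1000 = 51.9 * 0.05 * 1000 = 2595 mg/h
Convert mg to kg: 2595 / 1e6 = 0.002595 kg/h

0.002595 kg/h


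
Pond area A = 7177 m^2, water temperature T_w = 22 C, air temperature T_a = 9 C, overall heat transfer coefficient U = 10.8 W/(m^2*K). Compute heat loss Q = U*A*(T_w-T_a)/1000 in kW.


Temperature difference dT = 22 - 9 = 13 K
Heat loss (W) = U * A * dT = 10.8 * 7177 * 13 = 1007650.8 W
Convert to kW: 1007650.8 / 1000 = 1007.6508 kW

1007.6508 kW


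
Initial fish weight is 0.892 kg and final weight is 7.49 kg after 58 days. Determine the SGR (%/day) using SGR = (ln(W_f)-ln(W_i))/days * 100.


ln(W_f) = ln(7.49) = 2.0135688
ln(W_i) = ln(0.892) = -0.11428915
ln(W_f) - ln(W_i) = 2.0135688 - -0.11428915 = 2.1278579
SGR = 2.1278579 / 58 * 100 = 3.66872 %/day

3.66872 %/day


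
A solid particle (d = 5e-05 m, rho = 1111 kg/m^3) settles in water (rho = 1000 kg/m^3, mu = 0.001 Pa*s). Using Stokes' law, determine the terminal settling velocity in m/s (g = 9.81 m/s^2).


Density difference: rho_p - rho_f = 1111 - 1000 = 111 kg/m^3
d^2 = (5e-05)^2 = 2.5e-09 m^2
Numerator = (rho_p - rho_f) * g * d^2 = 111 * 9.81 * 2.5e-09 = 2.722275e-06
Denominator = 18 * mu = 18 * 0.001 = 0.018
v_s = 2.722275e-06 / 0.018 = 1.51237e-04 m/s
Check: Re = rho_f * v_s * d / mu = 1000 * 1.51237e-04 * 5e-05 / 0.001 = 0.00756 < 1, so Stokes' law applies.

1.51237e-04 m/s


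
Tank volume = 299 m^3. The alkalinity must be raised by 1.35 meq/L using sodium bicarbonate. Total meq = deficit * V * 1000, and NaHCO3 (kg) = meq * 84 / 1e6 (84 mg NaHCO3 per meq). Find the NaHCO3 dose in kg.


Tank volume in L = 299 m^3 * 1000 = 299000 L
Total meq required = 1.35 meq/L * 299000 L = 403650 meq
NaHCO3 mass = 403650 meq * 84 mg/meq / 1e6 = 33.9066 kg

33.9066 kg


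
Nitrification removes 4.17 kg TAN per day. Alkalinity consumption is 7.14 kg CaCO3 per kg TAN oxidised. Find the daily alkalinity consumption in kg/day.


Alkalinity factor: 7.14 kg CaCO3 consumed per kg TAN nitrified
alk = 4.17 kg TAN * 7.14 = 29.7738 kg CaCO3/day

29.7738 kg CaCO3/day


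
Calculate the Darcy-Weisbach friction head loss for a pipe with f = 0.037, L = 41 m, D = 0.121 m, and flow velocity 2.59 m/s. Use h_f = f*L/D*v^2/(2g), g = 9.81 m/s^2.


v^2 = 2.59^2 = 6.7081 m^2/s^2
L/D = 41/0.121 = 338.84298
h_f = f*(L/D)*v^2/(2g) = 0.037 * 338.84298 * 6.7081 / 19.62 = 4.28648 m

4.28648 m


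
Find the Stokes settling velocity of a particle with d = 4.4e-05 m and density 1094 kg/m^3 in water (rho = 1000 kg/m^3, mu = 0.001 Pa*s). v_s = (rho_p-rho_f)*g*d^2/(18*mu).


Density difference: rho_p - rho_f = 1094 - 1000 = 94 kg/m^3
d^2 = (4.4e-05)^2 = 1.936e-09 m^2
Numerator = (rho_p - rho_f) * g * d^2 = 94 * 9.81 * 1.936e-09 = 1.785263e-06
Denominator = 18 * mu = 18 * 0.001 = 0.018
v_s = 1.785263e-06 / 0.018 = 9.91813e-05 m/s
Check: Re = rho_f * v_s * d / mu = 1000 * 9.91813e-05 * 4.4e-05 / 0.001 = 0.00436 < 1, so Stokes' law applies.

9.91813e-05 m/s


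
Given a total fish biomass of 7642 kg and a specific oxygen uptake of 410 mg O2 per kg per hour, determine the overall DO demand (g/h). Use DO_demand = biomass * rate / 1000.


Total O2 consumption (mg/h) = 7642 kg * 410 mg/(kg*h) = 3133220 mg/h
Convert to g/h: 3133220 / 1000 = 3133.22 g/h

3133.22 g/h


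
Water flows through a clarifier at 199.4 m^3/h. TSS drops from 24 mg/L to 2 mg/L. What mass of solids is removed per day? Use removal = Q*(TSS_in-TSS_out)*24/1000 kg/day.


Concentration drop: TSS_in - TSS_out = 24 - 2 = 22 mg/L
Hourly solids removed = Q * dTSS = 199.4 m^3/h * 22 mg/L = 4386.8 g/h  (m^3/h * mg/L = g/h)
Daily solids removed = 4386.8 * 24 = 105283.2 g/day
Convert g to kg: 105283.2 / 1000 = 105.2832 kg/day

105.2832 kg/day


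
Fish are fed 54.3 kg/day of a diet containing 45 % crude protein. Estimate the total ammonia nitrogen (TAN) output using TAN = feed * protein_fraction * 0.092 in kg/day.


Protein in feed = 54.3 * 45/100 = 24.435 kg/day
TAN = protein * 0.092 = 24.435 * 0.092 = 2.24802 kg/day

2.24802 kg/day


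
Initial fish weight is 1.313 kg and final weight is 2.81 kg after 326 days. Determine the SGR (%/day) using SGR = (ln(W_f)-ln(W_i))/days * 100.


ln(W_f) = ln(2.81) = 1.0331845
ln(W_i) = ln(1.313) = 0.2723146
ln(W_f) - ln(W_i) = 1.0331845 - 0.2723146 = 0.7608699
SGR = 0.7608699 / 326 * 100 = 0.233396 %/day

0.233396 %/day


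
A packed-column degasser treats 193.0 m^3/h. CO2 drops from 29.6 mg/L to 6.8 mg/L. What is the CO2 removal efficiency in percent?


CO2_out / CO2_in = 6.8 / 29.6 = 0.22972973
Fraction remaining = 0.22972973
efficiency = (1 - 0.22972973) * 100 = 77.027 %

77.027 %


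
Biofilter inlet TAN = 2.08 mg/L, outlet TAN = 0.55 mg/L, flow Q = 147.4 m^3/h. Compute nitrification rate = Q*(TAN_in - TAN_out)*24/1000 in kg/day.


Concentration drop: TAN_in - TAN_out = 2.08 - 0.55 = 1.53 mg/L
Hourly TAN removed = Q * dTAN = 147.4 m^3/h * 1.53 mg/L = 225.522 g/h  (m^3/h * mg/L = g/h)
Daily TAN removed = 225.522 * 24 = 5412.528 g/day
Convert to kg/day: 5412.528 / 1000 = 5.412528 kg/day

5.412528 kg/day


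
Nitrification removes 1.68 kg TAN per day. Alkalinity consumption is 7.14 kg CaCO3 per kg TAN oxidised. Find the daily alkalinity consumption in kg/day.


Alkalinity factor: 7.14 kg CaCO3 consumed per kg TAN nitrified
alk = 1.68 kg TAN * 7.14 = 11.9952 kg CaCO3/day

11.9952 kg CaCO3/day


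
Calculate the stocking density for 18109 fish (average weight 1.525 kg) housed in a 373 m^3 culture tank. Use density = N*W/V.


Total biomass = 18109 fish * 1.525 kg = 27616.225 kg
Density = total biomass / volume = 27616.225 / 373 = 74.0381 kg/m^3

74.0381 kg/m^3


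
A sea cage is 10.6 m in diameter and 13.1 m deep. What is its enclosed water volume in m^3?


r = d/2 = 10.6/2 = 5.3 m
Base area = pi*r^2 = pi*5.3^2 = 88.247338 m^2
Volume = 88.247338 * 13.1 = 1156.04 m^3

1156.04 m^3


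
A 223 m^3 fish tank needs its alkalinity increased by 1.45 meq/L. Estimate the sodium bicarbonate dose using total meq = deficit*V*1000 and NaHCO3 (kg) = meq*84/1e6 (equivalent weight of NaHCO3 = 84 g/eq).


Tank volume in L = 223 m^3 * 1000 = 223000 L
Total meq required = 1.45 meq/L * 223000 L = 323350 meq
NaHCO3 mass = 323350 meq * 84 mg/meq / 1e6 = 27.1614 kg

27.1614 kg


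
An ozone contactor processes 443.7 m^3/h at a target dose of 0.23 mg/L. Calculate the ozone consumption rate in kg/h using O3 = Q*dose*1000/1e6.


O3 demand (mg/h) = Q * dose * 1000 = 443.7 * 0.23 * 1000 = 102051 mg/h
Convert mg to kg: 102051 / 1e6 = 0.102051 kg/h

0.102051 kg/h


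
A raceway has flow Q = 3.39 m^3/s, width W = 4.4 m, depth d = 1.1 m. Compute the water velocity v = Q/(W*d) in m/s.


Cross-sectional area = W * d = 4.4 * 1.1 = 4.84 m^2
Velocity = Q / A = 3.39 / 4.84 = 0.700413 m/s

0.700413 m/s


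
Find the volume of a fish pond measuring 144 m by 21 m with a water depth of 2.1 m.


Base area = L * W = 144 * 21 = 3024 m^2
Volume = area * depth = 3024 * 2.1 = 6350.4 m^3

6350.4 m^3


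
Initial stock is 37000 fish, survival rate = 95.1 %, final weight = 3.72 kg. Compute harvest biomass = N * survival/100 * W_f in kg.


Survivors = 37000 * 95.1/100 = 35187 fish
Harvest biomass = survivors * W_f = 35187 * 3.72 = 130895.64 kg

130895.64 kg


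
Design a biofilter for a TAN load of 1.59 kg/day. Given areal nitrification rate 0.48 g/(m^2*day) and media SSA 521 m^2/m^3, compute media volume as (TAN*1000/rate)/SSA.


A = 1.59*1000 / 0.48 = 3312.5 m^2
V = 3312.5 / 521 = 6.35797

6.35797 m^3


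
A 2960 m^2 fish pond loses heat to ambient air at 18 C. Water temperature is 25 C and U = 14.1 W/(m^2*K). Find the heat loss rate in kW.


Temperature difference dT = 25 - 18 = 7 K
Heat loss (W) = U * A * dT = 14.1 * 2960 * 7 = 292152 W
Convert to kW: 292152 / 1000 = 292.152 kW

292.152 kW


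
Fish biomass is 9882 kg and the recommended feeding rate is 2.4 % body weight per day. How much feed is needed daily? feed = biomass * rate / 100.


Feeding rate fraction = 2.4% / 100 = 0.024
Daily feed = 9882 kg * 0.024 = 237.168 kg/day

237.168 kg/day


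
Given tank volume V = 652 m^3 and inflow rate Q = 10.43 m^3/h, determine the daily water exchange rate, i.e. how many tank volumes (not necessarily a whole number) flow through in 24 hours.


Daily flow volume = 10.43 m^3/h * 24 h = 250.32 m^3/day
Exchanges = daily flow / tank volume = 250.32 / 652 = 0.383926 exchanges/day

0.383926 exchanges/day


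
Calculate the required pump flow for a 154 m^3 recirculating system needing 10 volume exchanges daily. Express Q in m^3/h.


Daily recirculation volume = 154 m^3 * 10 = 1540 m^3/day
Flow rate Q = daily volume / 24 h = 1540 / 24 = 64.1667 m^3/h

64.1667 m^3/h


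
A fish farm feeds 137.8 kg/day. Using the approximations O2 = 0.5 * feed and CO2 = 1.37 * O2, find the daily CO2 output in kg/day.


O2 = 137.8 * 0.5 = 68.9
CO2 = 68.9 * 1.37 = 94.393

94.393 kg/day


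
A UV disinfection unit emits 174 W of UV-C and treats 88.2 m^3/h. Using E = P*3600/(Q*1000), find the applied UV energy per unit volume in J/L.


Energy delivered per hour = 174 W * 3600 s = 626400 J/h
Volume treated per hour = 88.2 m^3/h * 1000 = 88200 L/h
dose = 626400 / 88200 = 7.10204 J/L

7.10204 J/L


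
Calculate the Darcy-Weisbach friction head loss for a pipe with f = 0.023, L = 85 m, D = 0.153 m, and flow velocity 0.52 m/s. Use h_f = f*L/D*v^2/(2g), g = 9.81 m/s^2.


v^2 = 0.52^2 = 0.2704 m^2/s^2
L/D = 85/0.153 = 555.55556
h_f = f*(L/D)*v^2/(2g) = 0.023 * 555.55556 * 0.2704 / 19.62 = 0.176101 m

0.176101 m


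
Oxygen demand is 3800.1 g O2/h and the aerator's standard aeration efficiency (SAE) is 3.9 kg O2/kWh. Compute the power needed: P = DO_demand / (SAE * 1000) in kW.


SAE in g O2/kWh = 3.9 * 1000 = 3900 g/kWh
P = DO_demand / SAE_g = 3800.1 / 3900 = 0.974385 kW

0.974385 kW


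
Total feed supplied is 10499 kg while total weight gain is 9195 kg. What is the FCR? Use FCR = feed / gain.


FCR = feed consumed / weight gained
FCR = 10499 kg / 9195 kg = 1.14182

1.14182


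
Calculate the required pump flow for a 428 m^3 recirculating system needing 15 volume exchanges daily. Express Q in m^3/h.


Daily recirculation volume = 428 m^3 * 15 = 6420 m^3/day
Flow rate Q = daily volume / 24 h = 6420 / 24 = 267.5 m^3/h

267.5 m^3/h


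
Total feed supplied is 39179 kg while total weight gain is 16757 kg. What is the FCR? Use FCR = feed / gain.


FCR = feed consumed / weight gained
FCR = 39179 kg / 16757 kg = 2.33807

2.33807


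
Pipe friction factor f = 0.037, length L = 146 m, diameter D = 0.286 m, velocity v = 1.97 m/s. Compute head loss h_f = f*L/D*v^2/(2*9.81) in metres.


v^2 = 1.97^2 = 3.8809 m^2/s^2
L/D = 146/0.286 = 510.48951
h_f = f*(L/D)*v^2/(2g) = 0.037 * 510.48951 * 3.8809 / 19.62 = 3.73613 m

3.73613 m


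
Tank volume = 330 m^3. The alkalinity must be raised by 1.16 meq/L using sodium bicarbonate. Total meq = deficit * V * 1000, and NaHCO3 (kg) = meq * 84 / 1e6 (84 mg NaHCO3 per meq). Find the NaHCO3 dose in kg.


Tank volume in L = 330 m^3 * 1000 = 330000 L
Total meq required = 1.16 meq/L * 330000 L = 382800 meq
NaHCO3 mass = 382800 meq * 84 mg/meq / 1e6 = 32.1552 kg

32.1552 kg


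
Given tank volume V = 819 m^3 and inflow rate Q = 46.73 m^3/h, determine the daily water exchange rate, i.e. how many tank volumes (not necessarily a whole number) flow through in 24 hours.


Daily flow volume = 46.73 m^3/h * 24 h = 1121.52 m^3/day
Exchanges = daily flow / tank volume = 1121.52 / 819 = 1.36938 exchanges/day

1.36938 exchanges/day


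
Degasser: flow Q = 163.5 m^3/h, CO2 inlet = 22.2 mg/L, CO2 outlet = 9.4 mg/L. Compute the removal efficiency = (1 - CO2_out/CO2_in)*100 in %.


CO2_out / CO2_in = 9.4 / 22.2 = 0.42342342
Fraction remaining = 0.42342342
efficiency = (1 - 0.42342342) * 100 = 57.6577 %

57.6577 %


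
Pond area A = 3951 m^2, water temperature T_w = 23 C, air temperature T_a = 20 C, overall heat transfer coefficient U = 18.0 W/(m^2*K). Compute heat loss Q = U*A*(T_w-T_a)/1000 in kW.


Temperature difference dT = 23 - 20 = 3 K
Heat loss (W) = U * A * dT = 18.0 * 3951 * 3 = 213354 W
Convert to kW: 213354 / 1000 = 213.354 kW

213.354 kW


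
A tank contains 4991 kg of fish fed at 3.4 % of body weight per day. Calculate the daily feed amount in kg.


Feeding rate fraction = 3.4% / 100 = 0.034
Daily feed = 4991 kg * 0.034 = 169.694 kg/day

169.694 kg/day


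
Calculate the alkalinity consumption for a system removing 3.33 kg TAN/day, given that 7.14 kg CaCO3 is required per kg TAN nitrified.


Alkalinity factor: 7.14 kg CaCO3 consumed per kg TAN nitrified
alk = 3.33 kg TAN * 7.14 = 23.7762 kg CaCO3/day

23.7762 kg CaCO3/day


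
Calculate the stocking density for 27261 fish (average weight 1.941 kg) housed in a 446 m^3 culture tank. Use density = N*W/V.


Total biomass = 27261 fish * 1.941 kg = 52913.601 kg
Density = total biomass / volume = 52913.601 / 446 = 118.64 kg/m^3

118.64 kg/m^3


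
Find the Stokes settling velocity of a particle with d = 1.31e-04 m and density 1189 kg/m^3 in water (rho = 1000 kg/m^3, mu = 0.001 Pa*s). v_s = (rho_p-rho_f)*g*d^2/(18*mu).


Density difference: rho_p - rho_f = 1189 - 1000 = 189 kg/m^3
d^2 = (1.31e-04)^2 = 1.7161e-08 m^2
Numerator = (rho_p - rho_f) * g * d^2 = 189 * 9.81 * 1.7161e-08 = 3.1818038e-05
Denominator = 18 * mu = 18 * 0.001 = 0.018
v_s = 3.1818038e-05 / 0.018 = 0.00176767 m/s
Check: Re = rho_f * v_s * d / mu = 1000 * 0.00176767 * 1.31e-04 / 0.001 = 0.232 < 1, so Stokes' law applies.

0.00176767 m/s


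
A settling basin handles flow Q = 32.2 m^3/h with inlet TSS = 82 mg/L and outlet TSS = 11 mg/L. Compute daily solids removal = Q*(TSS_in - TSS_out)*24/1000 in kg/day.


Concentration drop: TSS_in - TSS_out = 82 - 11 = 71 mg/L
Hourly solids removed = Q * dTSS = 32.2 m^3/h * 71 mg/L = 2286.2 g/h  (m^3/h * mg/L = g/h)
Daily solids removed = 2286.2 * 24 = 54868.8 g/day
Convert g to kg: 54868.8 / 1000 = 54.8688 kg/day

54.8688 kg/day


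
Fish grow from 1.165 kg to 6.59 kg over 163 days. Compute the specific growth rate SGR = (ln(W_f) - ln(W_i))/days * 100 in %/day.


ln(W_f) = ln(6.59) = 1.8855533
ln(W_i) = ln(1.165) = 0.15272109
ln(W_f) - ln(W_i) = 1.8855533 - 0.15272109 = 1.7328322
SGR = 1.7328322 / 163 * 100 = 1.06309 %/day

1.06309 %/day


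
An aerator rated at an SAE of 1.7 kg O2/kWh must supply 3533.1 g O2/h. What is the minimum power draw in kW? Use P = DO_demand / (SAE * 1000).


SAE in g O2/kWh = 1.7 * 1000 = 1700 g/kWh
P = DO_demand / SAE_g = 3533.1 / 1700 = 2.07829 kW

2.07829 kW


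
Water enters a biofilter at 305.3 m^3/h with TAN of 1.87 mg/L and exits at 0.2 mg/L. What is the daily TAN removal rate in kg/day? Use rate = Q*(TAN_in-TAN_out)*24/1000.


Concentration drop: TAN_in - TAN_out = 1.87 - 0.2 = 1.67 mg/L
Hourly TAN removed = Q * dTAN = 305.3 m^3/h * 1.67 mg/L = 509.851 g/h  (m^3/h * mg/L = g/h)
Daily TAN removed = 509.851 * 24 = 12236.424 g/day
Convert to kg/day: 12236.424 / 1000 = 12.236424 kg/day

12.236424 kg/day


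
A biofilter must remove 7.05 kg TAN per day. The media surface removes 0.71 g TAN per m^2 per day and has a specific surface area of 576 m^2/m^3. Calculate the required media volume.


A = 7.05*1000 / 0.71 = 9929.5775 m^2
V = 9929.5775 / 576 = 17.2388

17.2388 m^3


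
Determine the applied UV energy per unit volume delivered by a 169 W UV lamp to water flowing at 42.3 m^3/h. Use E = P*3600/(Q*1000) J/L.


Energy delivered per hour = 169 W * 3600 s = 608400 J/h
Volume treated per hour = 42.3 m^3/h * 1000 = 42300 L/h
dose = 608400 / 42300 = 14.383 J/L

14.383 J/L


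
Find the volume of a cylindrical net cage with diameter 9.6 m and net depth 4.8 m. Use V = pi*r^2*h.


r = d/2 = 9.6/2 = 4.8 m
Base area = pi*r^2 = pi*4.8^2 = 72.382295 m^2
Volume = 72.382295 * 4.8 = 347.435 m^3

347.435 m^3


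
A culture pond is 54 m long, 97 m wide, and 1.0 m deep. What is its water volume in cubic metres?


Base area = L * W = 54 * 97 = 5238 m^2
Volume = area * depth = 5238 * 1.0 = 5238 m^3

5238 m^3


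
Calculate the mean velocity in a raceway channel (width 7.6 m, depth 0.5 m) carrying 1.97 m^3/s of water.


Cross-sectional area = W * d = 7.6 * 0.5 = 3.8 m^2
Velocity = Q / A = 1.97 / 3.8 = 0.518421 m/s

0.518421 m/s


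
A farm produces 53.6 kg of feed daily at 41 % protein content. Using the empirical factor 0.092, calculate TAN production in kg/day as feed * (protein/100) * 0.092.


Protein in feed = 53.6 * 41/100 = 21.976 kg/day
TAN = protein * 0.092 = 21.976 * 0.092 = 2.021792 kg/day

2.021792 kg/day


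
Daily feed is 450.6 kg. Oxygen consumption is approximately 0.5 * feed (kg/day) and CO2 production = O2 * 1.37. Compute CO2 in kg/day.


O2 = 450.6 * 0.5 = 225.3
CO2 = 225.3 * 1.37 = 308.661

308.661 kg/day


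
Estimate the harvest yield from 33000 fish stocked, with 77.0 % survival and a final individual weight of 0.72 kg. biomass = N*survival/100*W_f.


Survivors = 33000 * 77.0/100 = 25410 fish
Harvest biomass = survivors * W_f = 25410 * 0.72 = 18295.2 kg

18295.2 kg


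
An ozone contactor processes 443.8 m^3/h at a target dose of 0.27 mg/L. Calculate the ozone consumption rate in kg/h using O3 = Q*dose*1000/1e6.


O3 demand (mg/h) = Q * dose * 1000 = 443.8 * 0.27 * 1000 = 119826 mg/h
Convert mg to kg: 119826 / 1e6 = 0.119826 kg/h

0.119826 kg/h


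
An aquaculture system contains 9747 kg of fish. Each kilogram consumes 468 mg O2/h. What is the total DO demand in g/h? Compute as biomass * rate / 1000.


Total O2 consumption (mg/h) = 9747 kg * 468 mg/(kg*h) = 4561596 mg/h
Convert to g/h: 4561596 / 1000 = 4561.596 g/h

4561.596 g/h


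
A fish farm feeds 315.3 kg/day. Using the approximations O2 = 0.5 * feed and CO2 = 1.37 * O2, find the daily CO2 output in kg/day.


O2 = 315.3 * 0.5 = 157.65
CO2 = 157.65 * 1.37 = 215.9805

215.9805 kg/day


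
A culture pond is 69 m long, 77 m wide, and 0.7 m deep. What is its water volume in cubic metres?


Base area = L * W = 69 * 77 = 5313 m^2
Volume = area * depth = 5313 * 0.7 = 3719.1 m^3

3719.1 m^3


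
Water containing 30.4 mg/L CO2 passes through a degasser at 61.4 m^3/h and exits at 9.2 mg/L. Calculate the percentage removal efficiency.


CO2_out / CO2_in = 9.2 / 30.4 = 0.30263158
Fraction remaining = 0.30263158
efficiency = (1 - 0.30263158) * 100 = 69.7368 %

69.7368 %


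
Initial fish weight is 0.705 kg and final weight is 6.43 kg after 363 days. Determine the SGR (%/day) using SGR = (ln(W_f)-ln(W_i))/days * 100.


ln(W_f) = ln(6.43) = 1.8609745
ln(W_i) = ln(0.705) = -0.34955748
ln(W_f) - ln(W_i) = 1.8609745 - -0.34955748 = 2.210532
SGR = 2.210532 / 363 * 100 = 0.608962 %/day

0.608962 %/day


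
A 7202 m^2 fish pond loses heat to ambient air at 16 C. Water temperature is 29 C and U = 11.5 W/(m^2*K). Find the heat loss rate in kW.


Temperature difference dT = 29 - 16 = 13 K
Heat loss (W) = U * A * dT = 11.5 * 7202 * 13 = 1076699 W
Convert to kW: 1076699 / 1000 = 1076.699 kW

1076.699 kW


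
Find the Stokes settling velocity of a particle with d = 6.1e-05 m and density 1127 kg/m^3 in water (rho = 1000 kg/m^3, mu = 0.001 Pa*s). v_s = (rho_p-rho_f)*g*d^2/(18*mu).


Density difference: rho_p - rho_f = 1127 - 1000 = 127 kg/m^3
d^2 = (6.1e-05)^2 = 3.721e-09 m^2
Numerator = (rho_p - rho_f) * g * d^2 = 127 * 9.81 * 3.721e-09 = 4.6358823e-06
Denominator = 18 * mu = 18 * 0.001 = 0.018
v_s = 4.6358823e-06 / 0.018 = 2.57549e-04 m/s
Check: Re = rho_f * v_s * d / mu = 1000 * 2.57549e-04 * 6.1e-05 / 0.001 = 0.0157 < 1, so Stokes' law applies.

2.57549e-04 m/s


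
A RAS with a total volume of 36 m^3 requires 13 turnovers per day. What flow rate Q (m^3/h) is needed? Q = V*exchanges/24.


Daily recirculation volume = 36 m^3 * 13 = 468 m^3/day
Flow rate Q = daily volume / 24 h = 468 / 24 = 19.5 m^3/h

19.5 m^3/h


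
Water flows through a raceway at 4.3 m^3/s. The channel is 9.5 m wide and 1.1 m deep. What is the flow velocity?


Cross-sectional area = W * d = 9.5 * 1.1 = 10.45 m^2
Velocity = Q / A = 4.3 / 10.45 = 0.411483 m/s

0.411483 m/s


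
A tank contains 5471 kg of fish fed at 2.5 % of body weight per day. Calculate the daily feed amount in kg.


Feeding rate fraction = 2.5% / 100 = 0.025
Daily feed = 5471 kg * 0.025 = 136.775 kg/day

136.775 kg/day


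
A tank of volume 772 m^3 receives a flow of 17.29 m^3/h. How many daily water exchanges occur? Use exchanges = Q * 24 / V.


Daily flow volume = 17.29 m^3/h * 24 h = 414.96 m^3/day
Exchanges = daily flow / tank volume = 414.96 / 772 = 0.537513 exchanges/day

0.537513 exchanges/day


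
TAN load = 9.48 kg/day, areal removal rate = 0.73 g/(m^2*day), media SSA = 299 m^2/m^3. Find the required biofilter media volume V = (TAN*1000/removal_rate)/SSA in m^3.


A = 9.48*1000 / 0.73 = 12986.301 m^2
V = 12986.301 / 299 = 43.4324

43.4324 m^3


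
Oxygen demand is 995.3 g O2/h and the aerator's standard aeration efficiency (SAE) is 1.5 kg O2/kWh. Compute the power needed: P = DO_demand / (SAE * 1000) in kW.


SAE in g O2/kWh = 1.5 * 1000 = 1500 g/kWh
P = DO_demand / SAE_g = 995.3 / 1500 = 0.663533 kW

0.663533 kW


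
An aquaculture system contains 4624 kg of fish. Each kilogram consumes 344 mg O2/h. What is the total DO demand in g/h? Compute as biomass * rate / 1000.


Total O2 consumption (mg/h) = 4624 kg * 344 mg/(kg*h) = 1590656 mg/h
Convert to g/h: 1590656 / 1000 = 1590.656 g/h

1590.656 g/h


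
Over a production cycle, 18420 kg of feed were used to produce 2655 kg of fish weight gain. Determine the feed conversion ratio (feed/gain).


FCR = feed consumed / weight gained
FCR = 18420 kg / 2655 kg = 6.93785

6.93785


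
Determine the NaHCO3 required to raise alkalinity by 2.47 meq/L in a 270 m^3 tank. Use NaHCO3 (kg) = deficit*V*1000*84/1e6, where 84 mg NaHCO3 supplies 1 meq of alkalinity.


Tank volume in L = 270 m^3 * 1000 = 270000 L
Total meq required = 2.47 meq/L * 270000 L = 666900 meq
NaHCO3 mass = 666900 meq * 84 mg/meq / 1e6 = 56.0196 kg

56.0196 kg


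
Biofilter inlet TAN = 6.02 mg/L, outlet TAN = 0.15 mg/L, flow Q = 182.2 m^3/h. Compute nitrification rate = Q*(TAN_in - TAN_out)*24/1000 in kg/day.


Concentration drop: TAN_in - TAN_out = 6.02 - 0.15 = 5.87 mg/L
Hourly TAN removed = Q * dTAN = 182.2 m^3/h * 5.87 mg/L = 1069.514 g/h  (m^3/h * mg/L = g/h)
Daily TAN removed = 1069.514 * 24 = 25668.336 g/day
Convert to kg/day: 25668.336 / 1000 = 25.668336 kg/day

25.668336 kg/day


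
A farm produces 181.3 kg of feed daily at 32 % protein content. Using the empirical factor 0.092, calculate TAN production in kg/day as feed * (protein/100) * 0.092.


Protein in feed = 181.3 * 32/100 = 58.016 kg/day
TAN = protein * 0.092 = 58.016 * 0.092 = 5.337472 kg/day

5.337472 kg/day


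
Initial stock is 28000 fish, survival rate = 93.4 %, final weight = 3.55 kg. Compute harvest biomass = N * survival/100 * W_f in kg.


Survivors = 28000 * 93.4/100 = 26152 fish
Harvest biomass = survivors * W_f = 26152 * 3.55 = 92839.6 kg

92839.6 kg


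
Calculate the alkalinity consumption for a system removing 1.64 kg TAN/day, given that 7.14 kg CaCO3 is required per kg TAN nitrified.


Alkalinity factor: 7.14 kg CaCO3 consumed per kg TAN nitrified
alk = 1.64 kg TAN * 7.14 = 11.7096 kg CaCO3/day

11.7096 kg CaCO3/day


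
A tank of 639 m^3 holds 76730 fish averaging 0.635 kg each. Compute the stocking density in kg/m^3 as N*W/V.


Total biomass = 76730 fish * 0.635 kg = 48723.55 kg
Density = total biomass / volume = 48723.55 / 639 = 76.2497 kg/m^3

76.2497 kg/m^3


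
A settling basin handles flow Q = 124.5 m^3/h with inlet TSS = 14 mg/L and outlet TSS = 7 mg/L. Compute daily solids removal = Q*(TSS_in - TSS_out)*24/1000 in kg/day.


Concentration drop: TSS_in - TSS_out = 14 - 7 = 7 mg/L
Hourly solids removed = Q * dTSS = 124.5 m^3/h * 7 mg/L = 871.5 g/h  (m^3/h * mg/L = g/h)
Daily solids removed = 871.5 * 24 = 20916 g/day
Convert g to kg: 20916 / 1000 = 20.916 kg/day

20.916 kg/day


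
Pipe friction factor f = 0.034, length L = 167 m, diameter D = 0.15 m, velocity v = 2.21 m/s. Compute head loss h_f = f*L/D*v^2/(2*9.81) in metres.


v^2 = 2.21^2 = 4.8841 m^2/s^2
L/D = 167/0.15 = 1113.3333
h_f = f*(L/D)*v^2/(2g) = 0.034 * 1113.3333 * 4.8841 / 19.62 = 9.42301 m

9.42301 m


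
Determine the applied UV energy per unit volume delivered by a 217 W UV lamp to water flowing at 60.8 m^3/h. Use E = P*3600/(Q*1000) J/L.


Energy delivered per hour = 217 W * 3600 s = 781200 J/h
Volume treated per hour = 60.8 m^3/h * 1000 = 60800 L/h
dose = 781200 / 60800 = 12.8487 J/L

12.8487 J/L


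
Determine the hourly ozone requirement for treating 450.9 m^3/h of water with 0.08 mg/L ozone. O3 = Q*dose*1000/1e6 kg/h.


O3 demand (mg/h) = Q * dose * 1000 = 450.9 * 0.08 * 1000 = 36072 mg/h
Convert mg to kg: 36072 / 1e6 = 0.036072 kg/h

0.036072 kg/h


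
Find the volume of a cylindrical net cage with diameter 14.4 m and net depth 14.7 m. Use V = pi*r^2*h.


r = d/2 = 14.4/2 = 7.2 m
Base area = pi*r^2 = pi*7.2^2 = 162.86016 m^2
Volume = 162.86016 * 14.7 = 2394.04 m^3

2394.04 m^3


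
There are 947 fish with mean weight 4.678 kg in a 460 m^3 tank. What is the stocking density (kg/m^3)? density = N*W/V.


Total biomass = 947 fish * 4.678 kg = 4430.066 kg
Density = total biomass / volume = 4430.066 / 460 = 9.63058 kg/m^3

9.63058 kg/m^3


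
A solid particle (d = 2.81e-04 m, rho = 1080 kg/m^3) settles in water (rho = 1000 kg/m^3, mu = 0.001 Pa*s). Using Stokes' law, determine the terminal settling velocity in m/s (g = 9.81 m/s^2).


Density difference: rho_p - rho_f = 1080 - 1000 = 80 kg/m^3
d^2 = (2.81e-04)^2 = 7.8961e-08 m^2
Numerator = (rho_p - rho_f) * g * d^2 = 80 * 9.81 * 7.8961e-08 = 6.1968593e-05
Denominator = 18 * mu = 18 * 0.001 = 0.018
v_s = 6.1968593e-05 / 0.018 = 0.0034427 m/s
Check: Re = rho_f * v_s * d / mu = 1000 * 0.0034427 * 2.81e-04 / 0.001 = 0.967 < 1, so Stokes' law applies.

0.0034427 m/s


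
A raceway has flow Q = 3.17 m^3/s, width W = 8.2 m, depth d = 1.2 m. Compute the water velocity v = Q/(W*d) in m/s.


Cross-sectional area = W * d = 8.2 * 1.2 = 9.84 m^2
Velocity = Q / A = 3.17 / 9.84 = 0.322154 m/s

0.322154 m/s


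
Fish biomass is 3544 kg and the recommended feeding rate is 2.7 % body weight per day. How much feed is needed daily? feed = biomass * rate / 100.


Feeding rate fraction = 2.7% / 100 = 0.027
Daily feed = 3544 kg * 0.027 = 95.688 kg/day

95.688 kg/day


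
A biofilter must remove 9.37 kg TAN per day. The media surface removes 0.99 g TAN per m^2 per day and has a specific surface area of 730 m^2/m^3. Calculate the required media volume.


A = 9.37*1000 / 0.99 = 9464.6465 m^2
V = 9464.6465 / 730 = 12.9653

12.9653 m^3


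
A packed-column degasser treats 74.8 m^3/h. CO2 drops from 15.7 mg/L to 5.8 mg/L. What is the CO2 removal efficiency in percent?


CO2_out / CO2_in = 5.8 / 15.7 = 0.36942675
Fraction remaining = 0.36942675
efficiency = (1 - 0.36942675) * 100 = 63.0573 %

63.0573 %


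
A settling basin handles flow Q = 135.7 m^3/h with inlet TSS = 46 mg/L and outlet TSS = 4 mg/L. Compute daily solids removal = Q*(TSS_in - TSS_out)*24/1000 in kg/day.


Concentration drop: TSS_in - TSS_out = 46 - 4 = 42 mg/L
Hourly solids removed = Q * dTSS = 135.7 m^3/h * 42 mg/L = 5699.4 g/h  (m^3/h * mg/L = g/h)
Daily solids removed = 5699.4 * 24 = 136785.6 g/day
Convert g to kg: 136785.6 / 1000 = 136.7856 kg/day

136.7856 kg/day


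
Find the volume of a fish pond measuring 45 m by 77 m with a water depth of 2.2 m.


Base area = L * W = 45 * 77 = 3465 m^2
Volume = area * depth = 3465 * 2.2 = 7623 m^3

7623 m^3


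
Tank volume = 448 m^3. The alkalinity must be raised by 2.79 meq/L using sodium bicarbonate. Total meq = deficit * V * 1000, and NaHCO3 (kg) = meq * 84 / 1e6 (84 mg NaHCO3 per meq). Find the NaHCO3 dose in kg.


Tank volume in L = 448 m^3 * 1000 = 448000 L
Total meq required = 2.79 meq/L * 448000 L = 1249920 meq
NaHCO3 mass = 1249920 meq * 84 mg/meq / 1e6 = 104.993 kg

104.993 kg


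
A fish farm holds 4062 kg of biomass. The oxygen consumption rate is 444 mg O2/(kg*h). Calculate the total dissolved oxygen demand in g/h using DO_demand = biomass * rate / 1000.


Total O2 consumption (mg/h) = 4062 kg * 444 mg/(kg*h) = 1803528 mg/h
Convert to g/h: 1803528 / 1000 = 1803.528 g/h

1803.528 g/h


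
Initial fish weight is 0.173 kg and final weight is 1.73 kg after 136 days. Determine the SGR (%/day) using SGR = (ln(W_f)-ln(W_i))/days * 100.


ln(W_f) = ln(1.73) = 0.54812141
ln(W_i) = ln(0.173) = -1.7544637
ln(W_f) - ln(W_i) = 0.54812141 - -1.7544637 = 2.3025851
SGR = 2.3025851 / 136 * 100 = 1.69308 %/day

1.69308 %/day


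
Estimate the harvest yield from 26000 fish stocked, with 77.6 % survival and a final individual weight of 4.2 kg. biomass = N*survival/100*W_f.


Survivors = 26000 * 77.6/100 = 20176 fish
Harvest biomass = survivors * W_f = 20176 * 4.2 = 84739.2 kg

84739.2 kg


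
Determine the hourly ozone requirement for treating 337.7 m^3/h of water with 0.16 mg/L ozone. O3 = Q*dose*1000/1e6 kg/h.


O3 demand (mg/h) = Q * dose * 1000 = 337.7 * 0.16 * 1000 = 54032 mg/h
Convert mg to kg: 54032 / 1e6 = 0.054032 kg/h

0.054032 kg/h


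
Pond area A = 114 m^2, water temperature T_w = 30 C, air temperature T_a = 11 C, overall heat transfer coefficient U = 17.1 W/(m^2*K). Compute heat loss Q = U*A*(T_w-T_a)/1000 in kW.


Temperature difference dT = 30 - 11 = 19 K
Heat loss (W) = U * A * dT = 17.1 * 114 * 19 = 37038.6 W
Convert to kW: 37038.6 / 1000 = 37.0386 kW

37.0386 kW


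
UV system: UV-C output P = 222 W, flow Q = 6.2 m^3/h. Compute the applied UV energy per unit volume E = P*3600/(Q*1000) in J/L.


Energy delivered per hour = 222 W * 3600 s = 799200 J/h
Volume treated per hour = 6.2 m^3/h * 1000 = 6200 L/h
dose = 799200 / 6200 = 128.903 J/L

128.903 J/L


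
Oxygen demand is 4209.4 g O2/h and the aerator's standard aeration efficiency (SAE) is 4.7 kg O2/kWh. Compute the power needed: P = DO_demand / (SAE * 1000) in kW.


SAE in g O2/kWh = 4.7 * 1000 = 4700 g/kWh
P = DO_demand / SAE_g = 4209.4 / 4700 = 0.895617 kW

0.895617 kW
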